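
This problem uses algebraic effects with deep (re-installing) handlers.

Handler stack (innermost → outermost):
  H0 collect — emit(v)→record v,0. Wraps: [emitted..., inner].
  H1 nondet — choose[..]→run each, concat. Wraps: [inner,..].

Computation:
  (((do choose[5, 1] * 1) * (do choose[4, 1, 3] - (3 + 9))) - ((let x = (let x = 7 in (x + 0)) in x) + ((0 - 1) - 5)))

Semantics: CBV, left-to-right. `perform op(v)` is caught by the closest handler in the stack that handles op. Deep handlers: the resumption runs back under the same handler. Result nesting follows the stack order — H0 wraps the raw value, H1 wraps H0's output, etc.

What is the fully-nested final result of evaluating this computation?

Step-by-step:
choose[5, 1] @ H1
  branch[0] choose=5:
    choose[4, 1, 3] @ H1
      branch[0] choose=4:
        H0 returns [-41]
        H1 returns [[-41]]
      branch[1] choose=1:
        H0 returns [-56]
        H1 returns [[-56]]
      branch[2] choose=3:
        H0 returns [-46]
        H1 returns [[-46]]
  branch[1] choose=1:
    choose[4, 1, 3] @ H1
      branch[0] choose=4:
        H0 returns [-9]
        H1 returns [[-9]]
      branch[1] choose=1:
        H0 returns [-12]
        H1 returns [[-12]]
      branch[2] choose=3:
        H0 returns [-10]
        H1 returns [[-10]]
= [[-41], [-56], [-46], [-9], [-12], [-10]]

Answer: [[-41], [-56], [-46], [-9], [-12], [-10]]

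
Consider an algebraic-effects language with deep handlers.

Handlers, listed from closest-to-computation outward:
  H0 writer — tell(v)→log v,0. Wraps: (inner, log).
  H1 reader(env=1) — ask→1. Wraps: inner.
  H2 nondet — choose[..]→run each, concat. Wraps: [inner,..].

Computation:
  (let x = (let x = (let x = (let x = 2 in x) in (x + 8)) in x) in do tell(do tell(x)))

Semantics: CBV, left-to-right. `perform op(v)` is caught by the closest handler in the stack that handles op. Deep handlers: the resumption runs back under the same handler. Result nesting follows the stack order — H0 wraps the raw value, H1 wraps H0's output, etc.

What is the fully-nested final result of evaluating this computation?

Answer: [(0, (10, 0))]

Working:
tell(10) @ H0 ⇒ log+=10
tell(0) @ H0 ⇒ log+=0
H0 returns (0, (10, 0))
H1 returns (0, (10, 0))
H2 returns [(0, (10, 0))]
= [(0, (10, 0))]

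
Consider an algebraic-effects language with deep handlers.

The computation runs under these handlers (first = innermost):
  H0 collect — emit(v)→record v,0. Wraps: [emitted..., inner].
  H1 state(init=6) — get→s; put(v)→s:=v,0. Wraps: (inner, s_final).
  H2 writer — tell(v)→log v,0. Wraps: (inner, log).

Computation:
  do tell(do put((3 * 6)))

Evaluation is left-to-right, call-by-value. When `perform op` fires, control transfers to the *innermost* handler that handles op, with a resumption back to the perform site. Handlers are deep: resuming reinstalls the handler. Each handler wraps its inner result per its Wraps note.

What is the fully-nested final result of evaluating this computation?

Working:
put(18) @ H1 ⇒ s:=18
tell(0) @ H2 ⇒ log+=0
H0 returns [0]
H1 returns ([0], 18)
H2 returns (([0], 18), (0))
= (([0], 18), (0))

Answer: (([0], 18), (0))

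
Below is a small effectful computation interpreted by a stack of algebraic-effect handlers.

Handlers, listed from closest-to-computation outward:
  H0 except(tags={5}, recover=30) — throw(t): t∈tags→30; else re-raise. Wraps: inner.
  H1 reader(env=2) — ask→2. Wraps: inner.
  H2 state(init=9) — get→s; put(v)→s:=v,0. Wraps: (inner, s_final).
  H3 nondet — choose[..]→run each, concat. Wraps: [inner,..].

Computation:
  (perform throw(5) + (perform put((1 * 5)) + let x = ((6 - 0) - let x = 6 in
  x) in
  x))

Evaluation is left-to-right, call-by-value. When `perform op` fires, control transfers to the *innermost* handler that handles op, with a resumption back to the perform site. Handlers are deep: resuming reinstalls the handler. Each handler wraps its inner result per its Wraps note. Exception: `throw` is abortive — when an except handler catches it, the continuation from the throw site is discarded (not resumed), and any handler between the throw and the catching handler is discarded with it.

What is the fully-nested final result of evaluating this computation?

Working:
throw(5) @ H0 caught ⇒ 30
H1 returns 30
H2 returns (30, 9)
H3 returns [(30, 9)]
= [(30, 9)]

Answer: [(30, 9)]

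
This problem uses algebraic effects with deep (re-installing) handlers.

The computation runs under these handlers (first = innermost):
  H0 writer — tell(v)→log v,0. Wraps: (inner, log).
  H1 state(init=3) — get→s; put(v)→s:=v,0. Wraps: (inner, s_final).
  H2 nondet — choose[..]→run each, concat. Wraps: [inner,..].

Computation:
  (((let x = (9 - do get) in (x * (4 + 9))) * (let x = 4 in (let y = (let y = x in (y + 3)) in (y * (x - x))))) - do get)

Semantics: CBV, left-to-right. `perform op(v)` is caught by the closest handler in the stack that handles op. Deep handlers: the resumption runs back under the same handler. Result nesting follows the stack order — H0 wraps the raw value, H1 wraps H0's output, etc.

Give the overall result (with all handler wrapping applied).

Answer: [((-3, ()), 3)]

Step-by-step:
get @ H1 ⇒ 3
get @ H1 ⇒ 3
H0 returns (-3, ())
H1 returns ((-3, ()), 3)
H2 returns [((-3, ()), 3)]
= [((-3, ()), 3)]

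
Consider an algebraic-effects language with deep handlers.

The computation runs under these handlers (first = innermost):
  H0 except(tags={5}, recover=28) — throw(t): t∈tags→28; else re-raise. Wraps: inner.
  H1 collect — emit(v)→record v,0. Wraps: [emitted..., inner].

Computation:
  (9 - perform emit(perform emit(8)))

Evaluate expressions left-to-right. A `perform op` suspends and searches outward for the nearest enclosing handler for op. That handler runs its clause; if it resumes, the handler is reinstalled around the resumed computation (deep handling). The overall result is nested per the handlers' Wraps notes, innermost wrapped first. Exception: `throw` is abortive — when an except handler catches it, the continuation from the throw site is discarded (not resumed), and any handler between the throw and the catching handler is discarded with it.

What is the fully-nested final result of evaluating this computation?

Working:
emit(8) @ H1 ⇒ out+=8
emit(0) @ H1 ⇒ out+=0
H0 returns 9
H1 returns [8, 0, 9]
= [8, 0, 9]

Answer: [8, 0, 9]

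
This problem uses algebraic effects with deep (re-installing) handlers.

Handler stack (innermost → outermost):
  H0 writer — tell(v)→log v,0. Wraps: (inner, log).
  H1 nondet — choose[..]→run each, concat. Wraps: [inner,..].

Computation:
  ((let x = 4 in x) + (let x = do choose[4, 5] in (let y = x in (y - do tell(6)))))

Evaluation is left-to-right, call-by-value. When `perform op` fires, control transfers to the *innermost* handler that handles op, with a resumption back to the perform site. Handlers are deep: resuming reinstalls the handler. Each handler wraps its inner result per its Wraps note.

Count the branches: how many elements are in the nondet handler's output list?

Evaluation trace:
choose[4, 5] @ H1
  branch[0] choose=4:
    tell(6) @ H0 ⇒ log+=6
    H0 returns (8, (6))
    H1 returns [(8, (6))]
  branch[1] choose=5:
    tell(6) @ H0 ⇒ log+=6
    H0 returns (9, (6))
    H1 returns [(9, (6))]
= [(8, (6)), (9, (6))]

Answer: 2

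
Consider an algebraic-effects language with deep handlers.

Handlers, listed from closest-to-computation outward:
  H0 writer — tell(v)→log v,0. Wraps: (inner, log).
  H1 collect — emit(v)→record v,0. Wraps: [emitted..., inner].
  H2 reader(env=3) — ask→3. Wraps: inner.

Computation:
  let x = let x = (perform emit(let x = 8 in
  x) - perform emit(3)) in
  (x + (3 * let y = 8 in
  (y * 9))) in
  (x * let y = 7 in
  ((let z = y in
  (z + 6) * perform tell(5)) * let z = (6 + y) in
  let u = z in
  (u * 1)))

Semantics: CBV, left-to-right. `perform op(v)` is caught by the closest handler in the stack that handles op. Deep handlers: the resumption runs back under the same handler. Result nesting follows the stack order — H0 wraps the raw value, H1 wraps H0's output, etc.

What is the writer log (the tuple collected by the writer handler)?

Step-by-step:
emit(8) @ H1 ⇒ out+=8
emit(3) @ H1 ⇒ out+=3
tell(5) @ H0 ⇒ log+=5
H0 returns (0, (5))
H1 returns [8, 3, (0, (5))]
H2 returns [8, 3, (0, (5))]
= [8, 3, (0, (5))]

Answer: (5)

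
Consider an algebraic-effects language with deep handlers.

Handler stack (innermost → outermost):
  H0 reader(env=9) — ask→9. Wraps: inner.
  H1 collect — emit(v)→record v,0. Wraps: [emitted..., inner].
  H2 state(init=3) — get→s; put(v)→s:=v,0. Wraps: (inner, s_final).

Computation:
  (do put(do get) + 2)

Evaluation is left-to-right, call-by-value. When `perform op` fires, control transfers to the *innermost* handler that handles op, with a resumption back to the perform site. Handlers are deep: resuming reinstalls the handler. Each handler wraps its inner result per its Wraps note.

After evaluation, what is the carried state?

Step-by-step:
get @ H2 ⇒ 3
put(3) @ H2 ⇒ s:=3
H0 returns 2
H1 returns [2]
H2 returns ([2], 3)
= ([2], 3)

Answer: 3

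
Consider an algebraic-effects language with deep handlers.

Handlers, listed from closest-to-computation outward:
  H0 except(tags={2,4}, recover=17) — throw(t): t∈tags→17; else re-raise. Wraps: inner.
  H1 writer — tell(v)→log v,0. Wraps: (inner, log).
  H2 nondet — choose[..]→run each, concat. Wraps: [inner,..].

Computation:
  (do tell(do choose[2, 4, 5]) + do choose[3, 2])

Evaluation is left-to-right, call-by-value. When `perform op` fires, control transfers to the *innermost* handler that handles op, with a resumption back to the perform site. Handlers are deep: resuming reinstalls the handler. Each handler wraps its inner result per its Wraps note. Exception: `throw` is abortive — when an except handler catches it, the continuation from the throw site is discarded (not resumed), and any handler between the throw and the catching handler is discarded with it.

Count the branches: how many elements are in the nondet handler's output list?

Answer: 6

Working:
choose[2, 4, 5] @ H2
  branch[0] choose=2:
    tell(2) @ H1 ⇒ log+=2
    choose[3, 2] @ H2
      branch[0] choose=3:
        H0 returns 3
        H1 returns (3, (2))
        H2 returns [(3, (2))]
      branch[1] choose=2:
        H0 returns 2
        H1 returns (2, (2))
        H2 returns [(2, (2))]
  branch[1] choose=4:
    tell(4) @ H1 ⇒ log+=4
    choose[3, 2] @ H2
      branch[0] choose=3:
        H0 returns 3
        H1 returns (3, (4))
        H2 returns [(3, (4))]
      branch[1] choose=2:
        H0 returns 2
        H1 returns (2, (4))
        H2 returns [(2, (4))]
  branch[2] choose=5:
    tell(5) @ H1 ⇒ log+=5
    choose[3, 2] @ H2
      branch[0] choose=3:
        H0 returns 3
        H1 returns (3, (5))
        H2 returns [(3, (5))]
      branch[1] choose=2:
        H0 returns 2
        H1 returns (2, (5))
        H2 returns [(2, (5))]
= [(3, (2)), (2, (2)), (3, (4)), (2, (4)), (3, (5)), (2, (5))]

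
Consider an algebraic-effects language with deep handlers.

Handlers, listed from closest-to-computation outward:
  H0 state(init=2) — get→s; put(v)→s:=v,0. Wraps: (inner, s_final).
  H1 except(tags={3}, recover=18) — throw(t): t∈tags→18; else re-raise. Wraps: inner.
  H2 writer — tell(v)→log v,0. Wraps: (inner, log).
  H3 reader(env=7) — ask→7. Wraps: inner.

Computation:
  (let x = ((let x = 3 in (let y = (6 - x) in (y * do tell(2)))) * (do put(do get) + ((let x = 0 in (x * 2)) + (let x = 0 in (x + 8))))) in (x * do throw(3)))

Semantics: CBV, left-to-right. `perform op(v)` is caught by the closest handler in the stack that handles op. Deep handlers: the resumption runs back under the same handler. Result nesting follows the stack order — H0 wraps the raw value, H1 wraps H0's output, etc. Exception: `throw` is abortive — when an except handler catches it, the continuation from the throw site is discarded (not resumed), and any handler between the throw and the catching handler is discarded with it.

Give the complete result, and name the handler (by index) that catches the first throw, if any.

Answer: (18, (2)) ; first throw caught by: H1

Step-by-step:
tell(2) @ H2 ⇒ log+=2
get @ H0 ⇒ 2
put(2) @ H0 ⇒ s:=2
throw(3) @ H1 caught ⇒ 18
H2 returns (18, (2))
H3 returns (18, (2))
= (18, (2))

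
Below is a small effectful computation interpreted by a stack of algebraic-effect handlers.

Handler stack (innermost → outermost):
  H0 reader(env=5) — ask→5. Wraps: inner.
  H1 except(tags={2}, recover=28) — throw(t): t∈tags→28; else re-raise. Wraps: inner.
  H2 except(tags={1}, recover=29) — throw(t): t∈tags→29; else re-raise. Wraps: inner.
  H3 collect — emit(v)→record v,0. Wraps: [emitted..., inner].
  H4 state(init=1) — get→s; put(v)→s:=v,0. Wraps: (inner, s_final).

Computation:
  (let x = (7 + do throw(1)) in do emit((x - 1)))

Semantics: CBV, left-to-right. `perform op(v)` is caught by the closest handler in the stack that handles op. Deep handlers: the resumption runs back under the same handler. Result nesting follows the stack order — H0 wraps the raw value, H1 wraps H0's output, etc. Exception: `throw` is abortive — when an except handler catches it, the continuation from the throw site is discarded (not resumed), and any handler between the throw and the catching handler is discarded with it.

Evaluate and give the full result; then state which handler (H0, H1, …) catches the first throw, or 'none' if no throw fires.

Answer: ([29], 1) ; first throw caught by: H2

Evaluation trace:
throw(1) @ H1 re-raised
throw(1) @ H2 caught ⇒ 29
H3 returns [29]
H4 returns ([29], 1)
= ([29], 1)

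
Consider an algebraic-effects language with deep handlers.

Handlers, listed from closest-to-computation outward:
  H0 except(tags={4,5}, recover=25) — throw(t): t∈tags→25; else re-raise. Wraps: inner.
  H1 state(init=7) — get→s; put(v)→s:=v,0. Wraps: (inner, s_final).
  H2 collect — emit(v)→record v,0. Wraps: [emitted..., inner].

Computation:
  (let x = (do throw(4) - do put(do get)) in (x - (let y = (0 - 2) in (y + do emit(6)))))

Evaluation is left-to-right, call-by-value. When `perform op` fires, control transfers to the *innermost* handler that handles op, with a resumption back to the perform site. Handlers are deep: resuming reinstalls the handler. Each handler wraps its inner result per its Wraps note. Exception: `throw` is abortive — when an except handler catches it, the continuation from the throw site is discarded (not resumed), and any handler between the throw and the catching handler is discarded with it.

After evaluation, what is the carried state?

Step-by-step:
throw(4) @ H0 caught ⇒ 25
H1 returns (25, 7)
H2 returns [(25, 7)]
= [(25, 7)]

Answer: 7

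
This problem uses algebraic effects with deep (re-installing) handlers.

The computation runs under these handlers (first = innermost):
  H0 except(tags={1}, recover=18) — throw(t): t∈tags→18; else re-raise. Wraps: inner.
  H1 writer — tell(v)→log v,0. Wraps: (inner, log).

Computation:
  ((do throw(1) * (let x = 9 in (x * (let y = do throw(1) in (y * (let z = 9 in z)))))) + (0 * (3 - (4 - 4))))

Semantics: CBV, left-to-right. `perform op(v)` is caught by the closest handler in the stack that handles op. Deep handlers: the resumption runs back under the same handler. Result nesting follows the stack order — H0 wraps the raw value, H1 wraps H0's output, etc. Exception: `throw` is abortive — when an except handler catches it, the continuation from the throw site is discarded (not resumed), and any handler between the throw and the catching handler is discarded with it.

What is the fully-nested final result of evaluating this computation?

Evaluation trace:
throw(1) @ H0 caught ⇒ 18
H1 returns (18, ())
= (18, ())

Answer: (18, ())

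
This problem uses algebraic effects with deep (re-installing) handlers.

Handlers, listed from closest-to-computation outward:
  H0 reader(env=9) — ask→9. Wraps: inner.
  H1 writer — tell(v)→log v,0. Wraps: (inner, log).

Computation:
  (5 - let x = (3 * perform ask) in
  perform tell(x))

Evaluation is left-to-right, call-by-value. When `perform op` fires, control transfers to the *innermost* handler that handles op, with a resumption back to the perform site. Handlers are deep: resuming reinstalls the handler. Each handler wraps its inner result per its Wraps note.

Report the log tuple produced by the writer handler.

Answer: (27)

Evaluation trace:
ask @ H0 ⇒ 9
tell(27) @ H1 ⇒ log+=27
H0 returns 5
H1 returns (5, (27))
= (5, (27))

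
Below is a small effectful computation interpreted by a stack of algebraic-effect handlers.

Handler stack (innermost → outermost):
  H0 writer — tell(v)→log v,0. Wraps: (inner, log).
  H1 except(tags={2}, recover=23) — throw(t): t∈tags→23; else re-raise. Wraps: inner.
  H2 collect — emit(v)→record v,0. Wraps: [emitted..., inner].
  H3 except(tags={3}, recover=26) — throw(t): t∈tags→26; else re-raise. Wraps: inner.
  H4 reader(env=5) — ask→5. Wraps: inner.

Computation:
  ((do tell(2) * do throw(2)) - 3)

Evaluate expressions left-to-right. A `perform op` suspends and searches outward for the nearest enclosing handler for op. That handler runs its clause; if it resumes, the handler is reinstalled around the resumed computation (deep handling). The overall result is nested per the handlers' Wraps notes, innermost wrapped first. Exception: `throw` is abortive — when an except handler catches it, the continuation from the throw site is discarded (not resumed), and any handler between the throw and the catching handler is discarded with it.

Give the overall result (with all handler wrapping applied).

Answer: [23]

Step-by-step:
tell(2) @ H0 ⇒ log+=2
throw(2) @ H1 caught ⇒ 23
H2 returns [23]
H3 returns [23]
H4 returns [23]
= [23]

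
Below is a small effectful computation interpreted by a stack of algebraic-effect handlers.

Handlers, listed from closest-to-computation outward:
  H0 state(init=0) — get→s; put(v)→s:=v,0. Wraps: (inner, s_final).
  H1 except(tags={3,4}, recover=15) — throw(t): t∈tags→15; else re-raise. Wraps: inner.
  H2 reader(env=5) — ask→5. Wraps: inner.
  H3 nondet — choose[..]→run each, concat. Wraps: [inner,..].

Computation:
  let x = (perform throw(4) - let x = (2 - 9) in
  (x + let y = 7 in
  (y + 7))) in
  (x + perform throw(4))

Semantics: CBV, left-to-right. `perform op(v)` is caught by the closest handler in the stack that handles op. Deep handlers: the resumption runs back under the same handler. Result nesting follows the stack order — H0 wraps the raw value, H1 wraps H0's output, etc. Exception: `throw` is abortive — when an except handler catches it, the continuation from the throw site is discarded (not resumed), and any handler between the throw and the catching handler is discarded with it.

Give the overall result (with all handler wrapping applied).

Working:
throw(4) @ H1 caught ⇒ 15
H2 returns 15
H3 returns [15]
= [15]

Answer: [15]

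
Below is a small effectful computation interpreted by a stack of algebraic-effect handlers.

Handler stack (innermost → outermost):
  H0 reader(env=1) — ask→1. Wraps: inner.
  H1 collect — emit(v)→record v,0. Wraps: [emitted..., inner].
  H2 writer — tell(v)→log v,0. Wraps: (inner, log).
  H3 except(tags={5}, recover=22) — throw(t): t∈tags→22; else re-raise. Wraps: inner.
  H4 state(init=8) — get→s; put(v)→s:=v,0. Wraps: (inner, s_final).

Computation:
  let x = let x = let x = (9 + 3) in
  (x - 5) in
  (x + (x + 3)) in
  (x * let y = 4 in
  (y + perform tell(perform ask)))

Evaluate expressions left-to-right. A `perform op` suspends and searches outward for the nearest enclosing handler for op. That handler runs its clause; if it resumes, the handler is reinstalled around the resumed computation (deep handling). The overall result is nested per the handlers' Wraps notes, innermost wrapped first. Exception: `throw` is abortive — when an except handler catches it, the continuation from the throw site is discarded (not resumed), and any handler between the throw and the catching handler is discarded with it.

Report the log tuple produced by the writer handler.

Answer: (1)

Evaluation trace:
ask @ H0 ⇒ 1
tell(1) @ H2 ⇒ log+=1
H0 returns 68
H1 returns [68]
H2 returns ([68], (1))
H3 returns ([68], (1))
H4 returns (([68], (1)), 8)
= (([68], (1)), 8)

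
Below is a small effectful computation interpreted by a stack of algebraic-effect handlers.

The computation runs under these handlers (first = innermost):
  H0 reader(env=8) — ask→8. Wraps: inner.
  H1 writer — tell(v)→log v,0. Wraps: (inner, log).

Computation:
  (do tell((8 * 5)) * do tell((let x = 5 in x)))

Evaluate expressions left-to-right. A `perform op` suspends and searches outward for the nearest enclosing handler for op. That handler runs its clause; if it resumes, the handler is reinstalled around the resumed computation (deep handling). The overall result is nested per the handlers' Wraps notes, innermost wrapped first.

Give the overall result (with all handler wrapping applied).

Answer: (0, (40, 5))

Step-by-step:
tell(40) @ H1 ⇒ log+=40
tell(5) @ H1 ⇒ log+=5
H0 returns 0
H1 returns (0, (40, 5))
= (0, (40, 5))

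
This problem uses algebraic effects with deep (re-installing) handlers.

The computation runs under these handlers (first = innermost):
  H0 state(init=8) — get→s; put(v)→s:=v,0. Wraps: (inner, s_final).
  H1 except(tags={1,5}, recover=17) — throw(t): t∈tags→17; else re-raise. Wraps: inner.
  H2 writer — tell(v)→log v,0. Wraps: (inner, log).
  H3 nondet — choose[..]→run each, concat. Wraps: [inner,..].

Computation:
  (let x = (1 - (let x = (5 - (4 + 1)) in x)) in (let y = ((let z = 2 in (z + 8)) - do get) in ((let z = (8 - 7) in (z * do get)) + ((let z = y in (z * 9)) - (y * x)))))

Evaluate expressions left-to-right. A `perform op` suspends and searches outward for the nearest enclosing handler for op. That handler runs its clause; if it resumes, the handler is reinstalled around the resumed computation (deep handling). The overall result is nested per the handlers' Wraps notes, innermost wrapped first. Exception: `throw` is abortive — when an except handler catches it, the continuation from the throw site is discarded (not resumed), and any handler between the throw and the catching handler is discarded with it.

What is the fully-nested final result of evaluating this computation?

Answer: [((24, 8), ())]

Working:
get @ H0 ⇒ 8
get @ H0 ⇒ 8
H0 returns (24, 8)
H1 returns (24, 8)
H2 returns ((24, 8), ())
H3 returns [((24, 8), ())]
= [((24, 8), ())]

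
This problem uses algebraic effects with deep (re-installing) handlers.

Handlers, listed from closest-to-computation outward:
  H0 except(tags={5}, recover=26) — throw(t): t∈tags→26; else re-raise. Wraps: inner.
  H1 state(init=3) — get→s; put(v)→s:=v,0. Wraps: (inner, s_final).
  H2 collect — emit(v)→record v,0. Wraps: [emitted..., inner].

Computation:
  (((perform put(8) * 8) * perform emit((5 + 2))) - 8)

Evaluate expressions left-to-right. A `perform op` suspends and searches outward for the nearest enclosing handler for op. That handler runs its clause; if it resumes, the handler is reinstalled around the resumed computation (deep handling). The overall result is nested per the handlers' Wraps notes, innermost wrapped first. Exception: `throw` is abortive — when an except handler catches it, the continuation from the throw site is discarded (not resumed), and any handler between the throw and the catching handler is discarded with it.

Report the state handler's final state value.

Answer: 8

Working:
put(8) @ H1 ⇒ s:=8
emit(7) @ H2 ⇒ out+=7
H0 returns -8
H1 returns (-8, 8)
H2 returns [7, (-8, 8)]
= [7, (-8, 8)]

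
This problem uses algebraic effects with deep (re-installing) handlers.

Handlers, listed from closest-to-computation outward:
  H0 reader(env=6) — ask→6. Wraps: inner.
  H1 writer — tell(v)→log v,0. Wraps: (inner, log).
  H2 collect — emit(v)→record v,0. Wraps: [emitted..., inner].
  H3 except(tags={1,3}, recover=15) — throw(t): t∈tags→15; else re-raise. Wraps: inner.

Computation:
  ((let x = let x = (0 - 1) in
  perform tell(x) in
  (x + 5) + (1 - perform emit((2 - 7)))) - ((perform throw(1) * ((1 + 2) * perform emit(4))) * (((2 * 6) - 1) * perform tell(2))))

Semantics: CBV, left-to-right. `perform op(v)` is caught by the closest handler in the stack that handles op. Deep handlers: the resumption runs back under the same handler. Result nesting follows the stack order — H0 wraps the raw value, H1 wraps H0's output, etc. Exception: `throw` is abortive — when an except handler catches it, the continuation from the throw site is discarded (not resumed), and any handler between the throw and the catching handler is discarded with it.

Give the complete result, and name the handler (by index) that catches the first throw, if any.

Answer: 15 ; first throw caught by: H3

Step-by-step:
tell(-1) @ H1 ⇒ log+=-1
emit(-5) @ H2 ⇒ out+=-5
throw(1) @ H3 caught ⇒ 15
= 15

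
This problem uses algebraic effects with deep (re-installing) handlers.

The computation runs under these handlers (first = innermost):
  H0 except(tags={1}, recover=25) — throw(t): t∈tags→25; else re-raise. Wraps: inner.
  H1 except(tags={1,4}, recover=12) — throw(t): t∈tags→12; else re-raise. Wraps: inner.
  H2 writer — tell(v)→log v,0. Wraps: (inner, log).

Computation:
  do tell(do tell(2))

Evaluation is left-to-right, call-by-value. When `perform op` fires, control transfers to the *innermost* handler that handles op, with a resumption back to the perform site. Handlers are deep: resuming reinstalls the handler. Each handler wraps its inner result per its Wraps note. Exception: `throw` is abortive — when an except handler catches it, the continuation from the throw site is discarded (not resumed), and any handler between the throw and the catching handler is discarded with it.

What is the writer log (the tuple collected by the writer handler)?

Step-by-step:
tell(2) @ H2 ⇒ log+=2
tell(0) @ H2 ⇒ log+=0
H0 returns 0
H1 returns 0
H2 returns (0, (2, 0))
= (0, (2, 0))

Answer: (2, 0)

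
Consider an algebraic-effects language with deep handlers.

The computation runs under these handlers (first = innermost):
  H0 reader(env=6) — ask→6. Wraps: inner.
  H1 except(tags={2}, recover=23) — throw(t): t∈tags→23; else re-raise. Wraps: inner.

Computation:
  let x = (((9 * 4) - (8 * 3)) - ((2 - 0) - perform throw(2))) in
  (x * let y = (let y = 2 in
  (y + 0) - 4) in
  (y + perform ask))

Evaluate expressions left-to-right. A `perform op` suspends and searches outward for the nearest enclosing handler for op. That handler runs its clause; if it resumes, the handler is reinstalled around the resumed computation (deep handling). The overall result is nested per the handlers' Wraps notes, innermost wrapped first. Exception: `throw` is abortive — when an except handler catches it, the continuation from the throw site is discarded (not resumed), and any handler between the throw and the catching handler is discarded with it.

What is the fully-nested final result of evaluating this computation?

Answer: 23

Evaluation trace:
throw(2) @ H1 caught ⇒ 23
= 23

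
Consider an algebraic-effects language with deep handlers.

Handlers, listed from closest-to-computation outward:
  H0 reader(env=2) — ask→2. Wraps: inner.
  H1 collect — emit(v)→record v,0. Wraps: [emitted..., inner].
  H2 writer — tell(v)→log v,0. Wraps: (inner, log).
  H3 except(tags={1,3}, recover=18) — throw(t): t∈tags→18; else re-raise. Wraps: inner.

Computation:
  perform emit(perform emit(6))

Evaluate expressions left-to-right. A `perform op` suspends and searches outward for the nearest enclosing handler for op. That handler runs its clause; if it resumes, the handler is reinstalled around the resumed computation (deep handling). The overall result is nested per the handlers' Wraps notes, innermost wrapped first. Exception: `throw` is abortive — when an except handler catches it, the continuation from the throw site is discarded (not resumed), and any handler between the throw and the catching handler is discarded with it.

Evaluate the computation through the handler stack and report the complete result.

Working:
emit(6) @ H1 ⇒ out+=6
emit(0) @ H1 ⇒ out+=0
H0 returns 0
H1 returns [6, 0, 0]
H2 returns ([6, 0, 0], ())
H3 returns ([6, 0, 0], ())
= ([6, 0, 0], ())

Answer: ([6, 0, 0], ())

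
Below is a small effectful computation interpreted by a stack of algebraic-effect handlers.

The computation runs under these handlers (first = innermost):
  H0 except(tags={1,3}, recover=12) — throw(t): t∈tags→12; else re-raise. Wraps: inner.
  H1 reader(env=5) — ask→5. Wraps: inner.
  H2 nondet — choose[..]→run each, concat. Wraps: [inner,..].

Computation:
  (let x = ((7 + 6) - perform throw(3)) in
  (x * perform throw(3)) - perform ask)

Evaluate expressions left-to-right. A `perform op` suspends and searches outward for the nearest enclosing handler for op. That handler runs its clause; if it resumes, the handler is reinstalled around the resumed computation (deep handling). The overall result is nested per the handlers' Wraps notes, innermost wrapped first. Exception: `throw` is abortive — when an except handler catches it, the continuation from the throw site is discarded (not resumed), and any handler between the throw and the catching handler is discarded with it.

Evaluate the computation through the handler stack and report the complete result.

Answer: [12]

Evaluation trace:
throw(3) @ H0 caught ⇒ 12
H1 returns 12
H2 returns [12]
= [12]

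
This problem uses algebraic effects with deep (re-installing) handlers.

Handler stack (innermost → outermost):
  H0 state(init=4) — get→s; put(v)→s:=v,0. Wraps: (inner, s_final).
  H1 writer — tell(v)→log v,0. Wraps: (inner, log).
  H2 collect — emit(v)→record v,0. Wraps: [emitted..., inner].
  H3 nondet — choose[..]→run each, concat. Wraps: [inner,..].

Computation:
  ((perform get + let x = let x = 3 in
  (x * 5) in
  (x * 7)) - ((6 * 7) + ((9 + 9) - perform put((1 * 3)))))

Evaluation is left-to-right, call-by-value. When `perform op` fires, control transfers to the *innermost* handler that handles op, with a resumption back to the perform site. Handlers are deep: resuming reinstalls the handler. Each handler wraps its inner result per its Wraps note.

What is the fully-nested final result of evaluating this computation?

Answer: [[((49, 3), ())]]

Evaluation trace:
get @ H0 ⇒ 4
put(3) @ H0 ⇒ s:=3
H0 returns (49, 3)
H1 returns ((49, 3), ())
H2 returns [((49, 3), ())]
H3 returns [[((49, 3), ())]]
= [[((49, 3), ())]]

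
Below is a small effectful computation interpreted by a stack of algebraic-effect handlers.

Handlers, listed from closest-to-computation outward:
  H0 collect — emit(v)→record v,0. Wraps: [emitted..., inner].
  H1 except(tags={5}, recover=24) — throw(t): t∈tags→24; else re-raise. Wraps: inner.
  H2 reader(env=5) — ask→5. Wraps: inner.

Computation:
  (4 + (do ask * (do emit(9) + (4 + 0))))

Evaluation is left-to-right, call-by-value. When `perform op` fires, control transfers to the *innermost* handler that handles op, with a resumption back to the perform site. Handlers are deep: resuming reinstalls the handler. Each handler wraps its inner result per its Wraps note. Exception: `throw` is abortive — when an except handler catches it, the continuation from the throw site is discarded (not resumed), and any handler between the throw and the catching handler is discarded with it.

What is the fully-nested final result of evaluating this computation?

Answer: [9, 24]

Step-by-step:
ask @ H2 ⇒ 5
emit(9) @ H0 ⇒ out+=9
H0 returns [9, 24]
H1 returns [9, 24]
H2 returns [9, 24]
= [9, 24]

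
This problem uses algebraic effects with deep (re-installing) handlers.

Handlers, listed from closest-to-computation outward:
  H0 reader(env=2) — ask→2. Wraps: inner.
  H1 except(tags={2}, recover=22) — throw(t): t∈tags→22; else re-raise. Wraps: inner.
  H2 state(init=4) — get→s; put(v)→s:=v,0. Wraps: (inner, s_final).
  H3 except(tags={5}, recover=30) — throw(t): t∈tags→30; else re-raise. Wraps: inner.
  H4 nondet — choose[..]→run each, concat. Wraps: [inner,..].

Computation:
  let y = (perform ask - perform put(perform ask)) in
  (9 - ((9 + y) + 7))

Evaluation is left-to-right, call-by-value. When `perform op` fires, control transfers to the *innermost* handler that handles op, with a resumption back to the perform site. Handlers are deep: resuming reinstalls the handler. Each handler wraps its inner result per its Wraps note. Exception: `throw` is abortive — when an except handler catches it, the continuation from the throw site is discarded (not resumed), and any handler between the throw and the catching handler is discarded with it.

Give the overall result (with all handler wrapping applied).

Answer: [(-9, 2)]

Working:
ask @ H0 ⇒ 2
ask @ H0 ⇒ 2
put(2) @ H2 ⇒ s:=2
H0 returns -9
H1 returns -9
H2 returns (-9, 2)
H3 returns (-9, 2)
H4 returns [(-9, 2)]
= [(-9, 2)]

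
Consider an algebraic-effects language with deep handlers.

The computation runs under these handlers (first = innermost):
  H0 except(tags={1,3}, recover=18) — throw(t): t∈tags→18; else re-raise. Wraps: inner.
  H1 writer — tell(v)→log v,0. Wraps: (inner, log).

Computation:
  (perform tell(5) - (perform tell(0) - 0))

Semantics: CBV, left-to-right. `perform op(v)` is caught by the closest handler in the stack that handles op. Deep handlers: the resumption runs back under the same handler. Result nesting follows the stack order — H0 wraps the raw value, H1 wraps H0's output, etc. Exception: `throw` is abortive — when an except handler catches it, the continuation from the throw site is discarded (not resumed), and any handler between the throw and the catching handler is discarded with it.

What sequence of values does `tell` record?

Answer: (5, 0)

Working:
tell(5) @ H1 ⇒ log+=5
tell(0) @ H1 ⇒ log+=0
H0 returns 0
H1 returns (0, (5, 0))
= (0, (5, 0))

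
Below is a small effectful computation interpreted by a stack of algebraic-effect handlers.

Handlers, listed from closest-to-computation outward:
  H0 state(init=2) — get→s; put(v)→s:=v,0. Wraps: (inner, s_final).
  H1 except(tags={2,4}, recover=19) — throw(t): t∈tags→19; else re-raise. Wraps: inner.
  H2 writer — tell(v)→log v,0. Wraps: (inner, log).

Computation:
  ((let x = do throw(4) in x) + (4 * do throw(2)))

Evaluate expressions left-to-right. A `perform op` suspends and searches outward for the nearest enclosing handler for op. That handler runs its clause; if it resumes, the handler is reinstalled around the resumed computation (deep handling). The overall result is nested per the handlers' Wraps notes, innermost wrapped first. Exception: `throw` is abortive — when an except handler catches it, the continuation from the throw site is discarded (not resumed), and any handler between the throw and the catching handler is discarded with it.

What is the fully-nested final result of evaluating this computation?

Working:
throw(4) @ H1 caught ⇒ 19
H2 returns (19, ())
= (19, ())

Answer: (19, ())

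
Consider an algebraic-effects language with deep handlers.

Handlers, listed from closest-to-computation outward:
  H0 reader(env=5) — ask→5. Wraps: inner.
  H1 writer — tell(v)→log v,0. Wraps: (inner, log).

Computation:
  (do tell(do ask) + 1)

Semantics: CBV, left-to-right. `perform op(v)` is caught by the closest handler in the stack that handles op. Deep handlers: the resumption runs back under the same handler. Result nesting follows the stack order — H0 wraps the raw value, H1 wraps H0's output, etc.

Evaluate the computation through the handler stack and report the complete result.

Answer: (1, (5))

Evaluation trace:
ask @ H0 ⇒ 5
tell(5) @ H1 ⇒ log+=5
H0 returns 1
H1 returns (1, (5))
= (1, (5))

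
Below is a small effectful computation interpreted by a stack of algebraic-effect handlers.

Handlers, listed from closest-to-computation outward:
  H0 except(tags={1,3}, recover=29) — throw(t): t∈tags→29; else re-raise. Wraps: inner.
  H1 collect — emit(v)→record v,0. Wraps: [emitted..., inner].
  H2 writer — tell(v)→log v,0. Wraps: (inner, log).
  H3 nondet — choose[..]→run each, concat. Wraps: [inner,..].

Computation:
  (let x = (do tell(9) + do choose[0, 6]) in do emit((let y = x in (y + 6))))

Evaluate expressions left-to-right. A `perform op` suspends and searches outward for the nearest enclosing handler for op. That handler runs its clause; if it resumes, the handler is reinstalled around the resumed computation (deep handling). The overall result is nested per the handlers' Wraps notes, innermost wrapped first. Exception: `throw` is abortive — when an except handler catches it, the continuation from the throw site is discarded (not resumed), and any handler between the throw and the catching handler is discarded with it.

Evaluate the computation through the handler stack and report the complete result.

Answer: [([6, 0], (9)), ([12, 0], (9))]

Step-by-step:
tell(9) @ H2 ⇒ log+=9
choose[0, 6] @ H3
  branch[0] choose=0:
    emit(6) @ H1 ⇒ out+=6
    H0 returns 0
    H1 returns [6, 0]
    H2 returns ([6, 0], (9))
    H3 returns [([6, 0], (9))]
  branch[1] choose=6:
    emit(12) @ H1 ⇒ out+=12
    H0 returns 0
    H1 returns [12, 0]
    H2 returns ([12, 0], (9))
    H3 returns [([12, 0], (9))]
= [([6, 0], (9)), ([12, 0], (9))]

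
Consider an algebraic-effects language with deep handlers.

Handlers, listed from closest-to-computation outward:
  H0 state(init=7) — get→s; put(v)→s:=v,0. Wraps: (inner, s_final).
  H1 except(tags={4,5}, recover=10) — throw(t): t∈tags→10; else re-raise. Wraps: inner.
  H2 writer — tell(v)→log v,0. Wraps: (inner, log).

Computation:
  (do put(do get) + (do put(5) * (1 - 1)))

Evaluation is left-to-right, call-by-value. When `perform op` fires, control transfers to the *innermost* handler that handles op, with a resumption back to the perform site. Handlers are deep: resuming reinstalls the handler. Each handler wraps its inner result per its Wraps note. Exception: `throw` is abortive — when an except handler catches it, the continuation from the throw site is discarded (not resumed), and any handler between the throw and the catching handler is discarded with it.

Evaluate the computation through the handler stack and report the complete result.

Evaluation trace:
get @ H0 ⇒ 7
put(7) @ H0 ⇒ s:=7
put(5) @ H0 ⇒ s:=5
H0 returns (0, 5)
H1 returns (0, 5)
H2 returns ((0, 5), ())
= ((0, 5), ())

Answer: ((0, 5), ())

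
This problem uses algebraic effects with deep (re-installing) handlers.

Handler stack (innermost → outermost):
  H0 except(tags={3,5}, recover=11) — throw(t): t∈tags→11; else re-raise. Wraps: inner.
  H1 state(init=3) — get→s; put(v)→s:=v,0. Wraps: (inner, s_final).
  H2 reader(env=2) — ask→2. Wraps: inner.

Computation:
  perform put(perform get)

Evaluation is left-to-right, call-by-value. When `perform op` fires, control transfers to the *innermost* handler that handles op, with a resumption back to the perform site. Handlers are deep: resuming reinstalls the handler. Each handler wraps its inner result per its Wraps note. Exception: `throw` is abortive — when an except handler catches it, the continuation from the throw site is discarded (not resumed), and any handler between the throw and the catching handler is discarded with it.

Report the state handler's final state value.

Step-by-step:
get @ H1 ⇒ 3
put(3) @ H1 ⇒ s:=3
H0 returns 0
H1 returns (0, 3)
H2 returns (0, 3)
= (0, 3)

Answer: 3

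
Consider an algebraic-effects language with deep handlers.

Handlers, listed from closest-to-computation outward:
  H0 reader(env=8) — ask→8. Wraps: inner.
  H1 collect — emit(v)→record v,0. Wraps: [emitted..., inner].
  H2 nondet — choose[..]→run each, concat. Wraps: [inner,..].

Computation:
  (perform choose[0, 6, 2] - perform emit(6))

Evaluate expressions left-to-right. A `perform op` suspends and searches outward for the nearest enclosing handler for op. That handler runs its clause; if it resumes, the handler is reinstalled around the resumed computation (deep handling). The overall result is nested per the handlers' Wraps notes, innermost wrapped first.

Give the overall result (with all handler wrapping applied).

Answer: [[6, 0], [6, 6], [6, 2]]

Working:
choose[0, 6, 2] @ H2
  branch[0] choose=0:
    emit(6) @ H1 ⇒ out+=6
    H0 returns 0
    H1 returns [6, 0]
    H2 returns [[6, 0]]
  branch[1] choose=6:
    emit(6) @ H1 ⇒ out+=6
    H0 returns 6
    H1 returns [6, 6]
    H2 returns [[6, 6]]
  branch[2] choose=2:
    emit(6) @ H1 ⇒ out+=6
    H0 returns 2
    H1 returns [6, 2]
    H2 returns [[6, 2]]
= [[6, 0], [6, 6], [6, 2]]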